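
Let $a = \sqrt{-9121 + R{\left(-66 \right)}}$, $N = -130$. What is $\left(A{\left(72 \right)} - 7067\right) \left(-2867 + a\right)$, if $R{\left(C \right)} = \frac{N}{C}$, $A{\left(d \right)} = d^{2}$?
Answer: $5398561 - \frac{15064 i \sqrt{155166}}{33} \approx 5.3986 \cdot 10^{6} - 1.7981 \cdot 10^{5} i$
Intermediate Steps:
$R{\left(C \right)} = - \frac{130}{C}$
$a = \frac{8 i \sqrt{155166}}{33}$ ($a = \sqrt{-9121 - \frac{130}{-66}} = \sqrt{-9121 - - \frac{65}{33}} = \sqrt{-9121 + \frac{65}{33}} = \sqrt{- \frac{300928}{33}} = \frac{8 i \sqrt{155166}}{33} \approx 95.494 i$)
$\left(A{\left(72 \right)} - 7067\right) \left(-2867 + a\right) = \left(72^{2} - 7067\right) \left(-2867 + \frac{8 i \sqrt{155166}}{33}\right) = \left(5184 - 7067\right) \left(-2867 + \frac{8 i \sqrt{155166}}{33}\right) = - 1883 \left(-2867 + \frac{8 i \sqrt{155166}}{33}\right) = 5398561 - \frac{15064 i \sqrt{155166}}{33}$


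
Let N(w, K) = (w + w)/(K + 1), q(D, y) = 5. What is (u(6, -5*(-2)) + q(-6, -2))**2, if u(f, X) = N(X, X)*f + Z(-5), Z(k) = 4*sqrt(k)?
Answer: 20945/121 + 1400*I*sqrt(5)/11 ≈ 173.1 + 284.59*I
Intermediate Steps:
N(w, K) = 2*w/(1 + K) (N(w, K) = (2*w)/(1 + K) = 2*w/(1 + K))
u(f, X) = 4*I*sqrt(5) + 2*X*f/(1 + X) (u(f, X) = (2*X/(1 + X))*f + 4*sqrt(-5) = 2*X*f/(1 + X) + 4*(I*sqrt(5)) = 2*X*f/(1 + X) + 4*I*sqrt(5) = 4*I*sqrt(5) + 2*X*f/(1 + X))
(u(6, -5*(-2)) + q(-6, -2))**2 = (2*(-5*(-2)*6 + 2*I*sqrt(5)*(1 - 5*(-2)))/(1 - 5*(-2)) + 5)**2 = (2*(10*6 + 2*I*sqrt(5)*(1 + 10))/(1 + 10) + 5)**2 = (2*(60 + 2*I*sqrt(5)*11)/11 + 5)**2 = (2*(1/11)*(60 + 22*I*sqrt(5)) + 5)**2 = ((120/11 + 4*I*sqrt(5)) + 5)**2 = (175/11 + 4*I*sqrt(5))**2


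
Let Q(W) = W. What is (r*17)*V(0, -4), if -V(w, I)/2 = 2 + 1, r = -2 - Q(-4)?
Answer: -204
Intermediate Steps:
r = 2 (r = -2 - 1*(-4) = -2 + 4 = 2)
V(w, I) = -6 (V(w, I) = -2*(2 + 1) = -2*3 = -6)
(r*17)*V(0, -4) = (2*17)*(-6) = 34*(-6) = -204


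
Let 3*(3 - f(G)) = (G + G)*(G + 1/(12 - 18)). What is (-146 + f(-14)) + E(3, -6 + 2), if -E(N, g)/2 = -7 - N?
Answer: -2297/9 ≈ -255.22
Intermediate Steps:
E(N, g) = 14 + 2*N (E(N, g) = -2*(-7 - N) = 14 + 2*N)
f(G) = 3 - 2*G*(-⅙ + G)/3 (f(G) = 3 - (G + G)*(G + 1/(12 - 18))/3 = 3 - 2*G*(G + 1/(-6))/3 = 3 - 2*G*(G - ⅙)/3 = 3 - 2*G*(-⅙ + G)/3)
(-146 + f(-14)) + E(3, -6 + 2) = (-146 + (3 - ⅔*(-14)² + (⅑)*(-14))) + (14 + 2*3) = (-146 + (3 - ⅔*196 - 14/9)) + (14 + 6) = (-146 + (3 - 392/3 - 14/9)) + 20 = (-146 - 1163/9) + 20 = -2477/9 + 20 = -2297/9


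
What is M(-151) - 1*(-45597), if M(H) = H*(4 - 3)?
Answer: 45446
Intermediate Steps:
M(H) = H (M(H) = H*1 = H)
M(-151) - 1*(-45597) = -151 - 1*(-45597) = -151 + 45597 = 45446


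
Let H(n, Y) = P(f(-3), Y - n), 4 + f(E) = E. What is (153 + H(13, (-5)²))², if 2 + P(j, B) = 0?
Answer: 22801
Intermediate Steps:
f(E) = -4 + E
P(j, B) = -2 (P(j, B) = -2 + 0 = -2)
H(n, Y) = -2
(153 + H(13, (-5)²))² = (153 - 2)² = 151² = 22801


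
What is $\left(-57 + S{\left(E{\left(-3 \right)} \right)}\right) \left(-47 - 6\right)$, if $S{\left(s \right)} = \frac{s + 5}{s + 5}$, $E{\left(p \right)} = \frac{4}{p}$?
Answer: $2968$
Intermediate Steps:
$S{\left(s \right)} = 1$ ($S{\left(s \right)} = \frac{5 + s}{5 + s} = 1$)
$\left(-57 + S{\left(E{\left(-3 \right)} \right)}\right) \left(-47 - 6\right) = \left(-57 + 1\right) \left(-47 - 6\right) = \left(-56\right) \left(-53\right) = 2968$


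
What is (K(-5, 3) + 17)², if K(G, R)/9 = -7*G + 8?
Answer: 163216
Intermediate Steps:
K(G, R) = 72 - 63*G (K(G, R) = 9*(-7*G + 8) = 9*(8 - 7*G) = 72 - 63*G)
(K(-5, 3) + 17)² = ((72 - 63*(-5)) + 17)² = ((72 + 315) + 17)² = (387 + 17)² = 404² = 163216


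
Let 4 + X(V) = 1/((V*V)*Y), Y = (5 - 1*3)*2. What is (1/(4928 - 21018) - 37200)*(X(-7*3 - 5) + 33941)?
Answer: -54926145769417649/43507360 ≈ -1.2625e+9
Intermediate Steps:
Y = 4 (Y = (5 - 3)*2 = 2*2 = 4)
X(V) = -4 + 1/(4*V²) (X(V) = -4 + 1/((V*V)*4) = -4 + 1/(V²*4) = -4 + 1/(4*V²))
(1/(4928 - 21018) - 37200)*(X(-7*3 - 5) + 33941) = (1/(4928 - 21018) - 37200)*((-4 + 1/(4*(-7*3 - 5)²)) + 33941) = (1/(-16090) - 37200)*((-4 + 1/(4*(-21 - 5)²)) + 33941) = (-1/16090 - 37200)*((-4 + (¼)/(-26)²) + 33941) = -598548001*((-4 + (¼)*(1/676)) + 33941)/16090 = -598548001*((-4 + 1/2704) + 33941)/16090 = -598548001*(-10815/2704 + 33941)/16090 = -598548001/16090*91765649/2704 = -54926145769417649/43507360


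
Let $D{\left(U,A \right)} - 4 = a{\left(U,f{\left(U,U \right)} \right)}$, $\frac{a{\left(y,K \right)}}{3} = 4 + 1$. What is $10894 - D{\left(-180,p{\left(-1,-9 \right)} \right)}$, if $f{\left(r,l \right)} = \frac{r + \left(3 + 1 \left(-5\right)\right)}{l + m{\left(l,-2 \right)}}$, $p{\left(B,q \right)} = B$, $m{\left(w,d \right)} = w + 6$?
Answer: $10875$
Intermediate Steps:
$m{\left(w,d \right)} = 6 + w$
$f{\left(r,l \right)} = \frac{-2 + r}{6 + 2 l}$ ($f{\left(r,l \right)} = \frac{r + \left(3 + 1 \left(-5\right)\right)}{l + \left(6 + l\right)} = \frac{r + \left(3 - 5\right)}{6 + 2 l} = \frac{r - 2}{6 + 2 l} = \frac{-2 + r}{6 + 2 l}$)
$a{\left(y,K \right)} = 15$ ($a{\left(y,K \right)} = 3 \left(4 + 1\right) = 3 \cdot 5 = 15$)
$D{\left(U,A \right)} = 19$ ($D{\left(U,A \right)} = 4 + 15 = 19$)
$10894 - D{\left(-180,p{\left(-1,-9 \right)} \right)} = 10894 - 19 = 10875$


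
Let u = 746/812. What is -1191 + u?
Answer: -483173/406 ≈ -1190.1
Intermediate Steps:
u = 373/406 (u = 746*(1/812) = 373/406 ≈ 0.91872)
-1191 + u = -1191 + 373/406 = -483173/406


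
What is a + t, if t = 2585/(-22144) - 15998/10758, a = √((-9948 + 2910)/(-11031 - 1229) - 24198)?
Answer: -191034571/119112576 + I*√909264254730/6130 ≈ -1.6038 + 155.56*I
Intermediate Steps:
a = I*√909264254730/6130 (a = √(-7038/(-12260) - 24198) = √(-7038*(-1/12260) - 24198) = √(3519/6130 - 24198) = √(-148330221/6130) = I*√909264254730/6130 ≈ 155.56*I)
t = -191034571/119112576 (t = 2585*(-1/22144) - 15998*1/10758 = -2585/22144 - 7999/5379 = -191034571/119112576 ≈ -1.6038)
a + t = I*√909264254730/6130 - 191034571/119112576 = -191034571/119112576 + I*√909264254730/6130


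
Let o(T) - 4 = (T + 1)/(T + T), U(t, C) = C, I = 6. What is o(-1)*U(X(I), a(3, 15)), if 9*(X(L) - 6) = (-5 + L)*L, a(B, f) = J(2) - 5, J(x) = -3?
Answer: -32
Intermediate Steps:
a(B, f) = -8 (a(B, f) = -3 - 5 = -8)
X(L) = 6 + L*(-5 + L)/9 (X(L) = 6 + ((-5 + L)*L)/9 = 6 + (L*(-5 + L))/9 = 6 + L*(-5 + L)/9)
o(T) = 4 + (1 + T)/(2*T) (o(T) = 4 + (T + 1)/(T + T) = 4 + (1 + T)/((2*T)) = 4 + (1 + T)*(1/(2*T)) = 4 + (1 + T)/(2*T))
o(-1)*U(X(I), a(3, 15)) = ((1/2)*(1 + 9*(-1))/(-1))*(-8) = ((1/2)*(-1)*(1 - 9))*(-8) = ((1/2)*(-1)*(-8))*(-8) = 4*(-8) = -32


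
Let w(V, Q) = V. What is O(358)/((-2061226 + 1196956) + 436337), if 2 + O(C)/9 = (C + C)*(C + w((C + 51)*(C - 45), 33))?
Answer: -827248482/427933 ≈ -1933.1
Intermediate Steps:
O(C) = -18 + 18*C*(C + (-45 + C)*(51 + C)) (O(C) = -18 + 9*((C + C)*(C + (C + 51)*(C - 45))) = -18 + 9*((2*C)*(C + (51 + C)*(-45 + C))) = -18 + 9*((2*C)*(C + (-45 + C)*(51 + C))) = -18 + 9*(2*C*(C + (-45 + C)*(51 + C))) = -18 + 18*C*(C + (-45 + C)*(51 + C)))
O(358)/((-2061226 + 1196956) + 436337) = (-18 - 41310*358 + 18*358³ + 126*358²)/((-2061226 + 1196956) + 436337) = (-18 - 14788980 + 18*45882712 + 126*128164)/(-864270 + 436337) = (-18 - 14788980 + 825888816 + 16148664)/(-427933) = 827248482*(-1/427933) = -827248482/427933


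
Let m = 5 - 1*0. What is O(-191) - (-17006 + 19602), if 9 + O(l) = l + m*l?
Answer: -3751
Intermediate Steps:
m = 5 (m = 5 + 0 = 5)
O(l) = -9 + 6*l (O(l) = -9 + (l + 5*l) = -9 + 6*l)
O(-191) - (-17006 + 19602) = (-9 + 6*(-191)) - (-17006 + 19602) = (-9 - 1146) - 1*2596 = -1155 - 2596 = -3751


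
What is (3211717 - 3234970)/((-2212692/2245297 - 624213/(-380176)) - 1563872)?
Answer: 19848947574420816/1334933140314094715 ≈ 0.014869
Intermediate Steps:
(3211717 - 3234970)/((-2212692/2245297 - 624213/(-380176)) - 1563872) = -23253/((-2212692*1/2245297 - 624213*(-1/380176)) - 1563872) = -23253/((-2212692/2245297 + 624213/380176) - 1563872) = -23253/(560331182469/853608032272 - 1563872) = -23253/(-1334933140314094715/853608032272) = -23253*(-853608032272/1334933140314094715) = 19848947574420816/1334933140314094715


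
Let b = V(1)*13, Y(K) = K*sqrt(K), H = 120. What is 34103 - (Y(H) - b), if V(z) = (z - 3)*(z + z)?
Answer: 34051 - 240*sqrt(30) ≈ 32736.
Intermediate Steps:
V(z) = 2*z*(-3 + z) (V(z) = (-3 + z)*(2*z) = 2*z*(-3 + z))
Y(K) = K**(3/2)
b = -52 (b = (2*1*(-3 + 1))*13 = (2*1*(-2))*13 = -4*13 = -52)
34103 - (Y(H) - b) = 34103 - (120**(3/2) - 1*(-52)) = 34103 - (240*sqrt(30) + 52) = 34103 - (52 + 240*sqrt(30)) = 34103 + (-52 - 240*sqrt(30)) = 34051 - 240*sqrt(30)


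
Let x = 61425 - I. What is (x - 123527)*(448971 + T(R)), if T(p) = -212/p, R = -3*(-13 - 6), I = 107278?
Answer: -1444875482100/19 ≈ -7.6046e+10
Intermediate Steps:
x = -45853 (x = 61425 - 1*107278 = 61425 - 107278 = -45853)
R = 57 (R = -3*(-19) = 57)
(x - 123527)*(448971 + T(R)) = (-45853 - 123527)*(448971 - 212/57) = -169380*(448971 - 212*1/57) = -169380*(448971 - 212/57) = -169380*25591135/57 = -1444875482100/19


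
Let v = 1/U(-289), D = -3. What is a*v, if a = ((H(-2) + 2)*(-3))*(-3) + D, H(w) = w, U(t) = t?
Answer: 3/289 ≈ 0.010381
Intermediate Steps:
v = -1/289 (v = 1/(-289) = -1/289 ≈ -0.0034602)
a = -3 (a = ((-2 + 2)*(-3))*(-3) - 3 = (0*(-3))*(-3) - 3 = 0*(-3) - 3 = 0 - 3 = -3)
a*v = -3*(-1/289) = 3/289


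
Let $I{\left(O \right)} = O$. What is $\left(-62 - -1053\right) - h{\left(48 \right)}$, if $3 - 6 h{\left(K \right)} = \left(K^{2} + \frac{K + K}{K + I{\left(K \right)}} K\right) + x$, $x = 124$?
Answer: $\frac{8419}{6} \approx 1403.2$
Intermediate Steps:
$h{\left(K \right)} = - \frac{121}{6} - \frac{K}{6} - \frac{K^{2}}{6}$ ($h{\left(K \right)} = \frac{1}{2} - \frac{\left(K^{2} + \frac{K + K}{K + K} K\right) + 124}{6} = \frac{1}{2} - \frac{\left(K^{2} + \frac{2 K}{2 K} K\right) + 124}{6} = \frac{1}{2} - \frac{\left(K^{2} + 2 K \frac{1}{2 K} K\right) + 124}{6} = \frac{1}{2} - \frac{\left(K^{2} + 1 K\right) + 124}{6} = \frac{1}{2} - \frac{\left(K^{2} + K\right) + 124}{6} = \frac{1}{2} - \frac{\left(K + K^{2}\right) + 124}{6} = \frac{1}{2} - \frac{124 + K + K^{2}}{6} = \frac{1}{2} - \left(\frac{62}{3} + \frac{K}{6} + \frac{K^{2}}{6}\right) = - \frac{121}{6} - \frac{K}{6} - \frac{K^{2}}{6}$)
$\left(-62 - -1053\right) - h{\left(48 \right)} = \left(-62 - -1053\right) - \left(- \frac{121}{6} - 8 - \frac{48^{2}}{6}\right) = \left(-62 + 1053\right) - \left(- \frac{121}{6} - 8 - 384\right) = 991 - \left(- \frac{121}{6} - 8 - 384\right) = 991 - - \frac{2473}{6} = 991 + \frac{2473}{6} = \frac{8419}{6}$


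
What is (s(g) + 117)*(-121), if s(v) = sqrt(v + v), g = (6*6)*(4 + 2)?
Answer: -14157 - 1452*sqrt(3) ≈ -16672.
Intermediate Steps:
g = 216 (g = 36*6 = 216)
s(v) = sqrt(2)*sqrt(v) (s(v) = sqrt(2*v) = sqrt(2)*sqrt(v))
(s(g) + 117)*(-121) = (sqrt(2)*sqrt(216) + 117)*(-121) = (sqrt(2)*(6*sqrt(6)) + 117)*(-121) = (12*sqrt(3) + 117)*(-121) = (117 + 12*sqrt(3))*(-121) = -14157 - 1452*sqrt(3)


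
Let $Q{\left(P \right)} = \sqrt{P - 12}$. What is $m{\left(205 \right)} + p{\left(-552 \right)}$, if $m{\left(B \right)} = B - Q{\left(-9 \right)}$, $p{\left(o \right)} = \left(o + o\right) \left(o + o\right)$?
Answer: $1219021 - i \sqrt{21} \approx 1.219 \cdot 10^{6} - 4.5826 i$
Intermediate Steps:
$Q{\left(P \right)} = \sqrt{-12 + P}$
$p{\left(o \right)} = 4 o^{2}$ ($p{\left(o \right)} = 2 o 2 o = 4 o^{2}$)
$m{\left(B \right)} = B - i \sqrt{21}$ ($m{\left(B \right)} = B - \sqrt{-12 - 9} = B - \sqrt{-21} = B - i \sqrt{21}$)
$m{\left(205 \right)} + p{\left(-552 \right)} = \left(205 - i \sqrt{21}\right) + 4 \left(-552\right)^{2} = \left(205 - i \sqrt{21}\right) + 4 \cdot 304704 = \left(205 - i \sqrt{21}\right) + 1218816 = 1219021 - i \sqrt{21}$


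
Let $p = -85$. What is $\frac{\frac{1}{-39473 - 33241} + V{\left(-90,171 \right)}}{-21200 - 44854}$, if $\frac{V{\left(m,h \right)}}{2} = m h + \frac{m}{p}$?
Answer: $\frac{38045709953}{81651859452} \approx 0.46595$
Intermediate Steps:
$V{\left(m,h \right)} = - \frac{2 m}{85} + 2 h m$ ($V{\left(m,h \right)} = 2 \left(m h + \frac{m}{-85}\right) = 2 \left(h m + m \left(- \frac{1}{85}\right)\right) = 2 \left(h m - \frac{m}{85}\right) = 2 \left(- \frac{m}{85} + h m\right) = - \frac{2 m}{85} + 2 h m$)
$\frac{\frac{1}{-39473 - 33241} + V{\left(-90,171 \right)}}{-21200 - 44854} = \frac{\frac{1}{-39473 - 33241} + \frac{2}{85} \left(-90\right) \left(-1 + 85 \cdot 171\right)}{-21200 - 44854} = \frac{\frac{1}{-72714} + \frac{2}{85} \left(-90\right) \left(-1 + 14535\right)}{-66054} = \left(- \frac{1}{72714} + \frac{2}{85} \left(-90\right) 14534\right) \left(- \frac{1}{66054}\right) = \left(- \frac{1}{72714} - \frac{523224}{17}\right) \left(- \frac{1}{66054}\right) = \left(- \frac{38045709953}{1236138}\right) \left(- \frac{1}{66054}\right) = \frac{38045709953}{81651859452}$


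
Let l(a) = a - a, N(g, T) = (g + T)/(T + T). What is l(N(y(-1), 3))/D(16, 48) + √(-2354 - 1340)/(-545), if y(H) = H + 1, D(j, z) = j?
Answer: -I*√3694/545 ≈ -0.11152*I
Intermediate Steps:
y(H) = 1 + H
N(g, T) = (T + g)/(2*T) (N(g, T) = (T + g)/((2*T)) = (T + g)*(1/(2*T)) = (T + g)/(2*T))
l(a) = 0
l(N(y(-1), 3))/D(16, 48) + √(-2354 - 1340)/(-545) = 0/16 + √(-2354 - 1340)/(-545) = 0*(1/16) + √(-3694)*(-1/545) = 0 + (I*√3694)*(-1/545) = 0 - I*√3694/545 = -I*√3694/545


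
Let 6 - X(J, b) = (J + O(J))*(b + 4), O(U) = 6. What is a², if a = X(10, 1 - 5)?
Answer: 36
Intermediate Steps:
X(J, b) = 6 - (4 + b)*(6 + J) (X(J, b) = 6 - (J + 6)*(b + 4) = 6 - (6 + J)*(4 + b) = 6 - (4 + b)*(6 + J))
a = 6 (a = -18 - 6*(1 - 5) - 4*10 - 1*10*(1 - 5) = -18 - 6*(-4) - 40 - 1*10*(-4) = -18 + 24 - 40 + 40 = 6)
a² = 6² = 36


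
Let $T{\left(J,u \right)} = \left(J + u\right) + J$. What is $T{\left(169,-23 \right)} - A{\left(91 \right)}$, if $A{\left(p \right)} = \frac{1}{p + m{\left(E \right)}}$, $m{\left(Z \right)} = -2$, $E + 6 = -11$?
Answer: $\frac{28034}{89} \approx 314.99$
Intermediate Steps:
$E = -17$ ($E = -6 - 11 = -17$)
$A{\left(p \right)} = \frac{1}{-2 + p}$ ($A{\left(p \right)} = \frac{1}{p - 2} = \frac{1}{-2 + p}$)
$T{\left(J,u \right)} = u + 2 J$
$T{\left(169,-23 \right)} - A{\left(91 \right)} = \left(-23 + 2 \cdot 169\right) - \frac{1}{-2 + 91} = \left(-23 + 338\right) - \frac{1}{89} = 315 - \frac{1}{89} = \frac{28034}{89}$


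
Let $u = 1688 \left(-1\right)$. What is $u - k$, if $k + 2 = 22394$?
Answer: $-24080$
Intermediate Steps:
$k = 22392$ ($k = -2 + 22394 = 22392$)
$u = -1688$
$u - k = -1688 - 22392 = -24080$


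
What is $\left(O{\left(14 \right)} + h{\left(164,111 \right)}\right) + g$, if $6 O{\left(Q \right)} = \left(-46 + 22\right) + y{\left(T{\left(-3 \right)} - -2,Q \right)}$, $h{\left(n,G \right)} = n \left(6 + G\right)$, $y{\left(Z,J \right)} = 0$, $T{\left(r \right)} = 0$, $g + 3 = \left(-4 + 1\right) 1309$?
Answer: $15254$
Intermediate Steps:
$g = -3930$ ($g = -3 + \left(-4 + 1\right) 1309 = -3 - 3927 = -3930$)
$O{\left(Q \right)} = -4$ ($O{\left(Q \right)} = \frac{\left(-46 + 22\right) + 0}{6} = \frac{-24 + 0}{6} = \frac{1}{6} \left(-24\right) = -4$)
$\left(O{\left(14 \right)} + h{\left(164,111 \right)}\right) + g = \left(-4 + 164 \left(6 + 111\right)\right) - 3930 = \left(-4 + 164 \cdot 117\right) - 3930 = \left(-4 + 19188\right) - 3930 = 19184 - 3930 = 15254$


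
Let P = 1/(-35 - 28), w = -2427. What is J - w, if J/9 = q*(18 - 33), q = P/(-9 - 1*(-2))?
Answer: 118908/49 ≈ 2426.7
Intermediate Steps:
P = -1/63 (P = 1/(-63) = -1/63 ≈ -0.015873)
q = 1/441 (q = -1/(63*(-9 - 1*(-2))) = -1/(63*(-9 + 2)) = -1/63/(-7) = -1/63*(-1/7) = 1/441 ≈ 0.0022676)
J = -15/49 (J = 9*((18 - 33)/441) = 9*((1/441)*(-15)) = 9*(-5/147) = -15/49 ≈ -0.30612)
J - w = -15/49 - 1*(-2427) = -15/49 + 2427 = 118908/49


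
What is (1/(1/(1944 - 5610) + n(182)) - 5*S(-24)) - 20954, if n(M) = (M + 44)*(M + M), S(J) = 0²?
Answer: -6319303607476/301579823 ≈ -20954.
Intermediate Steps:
S(J) = 0
n(M) = 2*M*(44 + M) (n(M) = (44 + M)*(2*M) = 2*M*(44 + M))
(1/(1/(1944 - 5610) + n(182)) - 5*S(-24)) - 20954 = (1/(1/(1944 - 5610) + 2*182*(44 + 182)) - 5*0) - 20954 = (1/(1/(-3666) + 2*182*226) + 0) - 20954 = (1/(-1/3666 + 82264) + 0) - 20954 = (1/(301579823/3666) + 0) - 20954 = (3666/301579823 + 0) - 20954 = 3666/301579823 - 20954 = -6319303607476/301579823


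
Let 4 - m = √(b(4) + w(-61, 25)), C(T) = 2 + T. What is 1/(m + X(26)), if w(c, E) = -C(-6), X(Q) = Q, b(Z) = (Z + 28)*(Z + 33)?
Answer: -5/48 - √33/48 ≈ -0.22385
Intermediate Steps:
b(Z) = (28 + Z)*(33 + Z)
w(c, E) = 4 (w(c, E) = -(2 - 6) = -1*(-4) = 4)
m = 4 - 6*√33 (m = 4 - √((924 + 4² + 61*4) + 4) = 4 - √((924 + 16 + 244) + 4) = 4 - √(1184 + 4) = 4 - √1188 = 4 - 6*√33 ≈ -30.467)
1/(m + X(26)) = 1/((4 - 6*√33) + 26) = 1/(30 - 6*√33)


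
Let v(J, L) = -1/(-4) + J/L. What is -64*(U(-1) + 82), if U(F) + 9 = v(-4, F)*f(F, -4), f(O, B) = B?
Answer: -3584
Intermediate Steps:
v(J, L) = 1/4 + J/L (v(J, L) = -1*(-1/4) + J/L = 1/4 + J/L)
U(F) = -9 - 4*(-4 + F/4)/F (U(F) = -9 + ((-4 + F/4)/F)*(-4) = -9 - 4*(-4 + F/4)/F)
-64*(U(-1) + 82) = -64*((-10 + 16/(-1)) + 82) = -64*((-10 + 16*(-1)) + 82) = -64*((-10 - 16) + 82) = -64*(-26 + 82) = -64*56 = -3584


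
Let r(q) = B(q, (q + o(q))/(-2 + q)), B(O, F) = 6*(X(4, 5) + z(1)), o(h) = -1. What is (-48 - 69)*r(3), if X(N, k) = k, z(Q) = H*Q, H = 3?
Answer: -5616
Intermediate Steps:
z(Q) = 3*Q
B(O, F) = 48 (B(O, F) = 6*(5 + 3*1) = 6*(5 + 3) = 6*8 = 48)
r(q) = 48
(-48 - 69)*r(3) = (-48 - 69)*48 = -117*48 = -5616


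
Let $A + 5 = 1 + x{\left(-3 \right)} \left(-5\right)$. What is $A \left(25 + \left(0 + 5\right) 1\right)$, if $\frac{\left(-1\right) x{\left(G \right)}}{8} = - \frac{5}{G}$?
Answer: $1880$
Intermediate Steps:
$x{\left(G \right)} = \frac{40}{G}$ ($x{\left(G \right)} = - 8 \left(- \frac{5}{G}\right) = \frac{40}{G}$)
$A = \frac{188}{3}$ ($A = -5 + \left(1 + \frac{40}{-3} \left(-5\right)\right) = -5 + \left(1 + 40 \left(- \frac{1}{3}\right) \left(-5\right)\right) = -5 + \left(1 - - \frac{200}{3}\right) = -5 + \left(1 + \frac{200}{3}\right) = -5 + \frac{203}{3} = \frac{188}{3} \approx 62.667$)
$A \left(25 + \left(0 + 5\right) 1\right) = \frac{188 \left(25 + \left(0 + 5\right) 1\right)}{3} = \frac{188 \left(25 + 5 \cdot 1\right)}{3} = \frac{188 \left(25 + 5\right)}{3} = \frac{188}{3} \cdot 30 = 1880$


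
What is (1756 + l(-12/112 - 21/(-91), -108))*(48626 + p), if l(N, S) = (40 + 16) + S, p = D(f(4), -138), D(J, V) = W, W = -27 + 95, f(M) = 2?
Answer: 82974576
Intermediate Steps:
W = 68
D(J, V) = 68
p = 68
l(N, S) = 56 + S
(1756 + l(-12/112 - 21/(-91), -108))*(48626 + p) = (1756 + (56 - 108))*(48626 + 68) = (1756 - 52)*48694 = 1704*48694 = 82974576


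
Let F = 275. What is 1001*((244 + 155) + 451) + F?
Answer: 851125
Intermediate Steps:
1001*((244 + 155) + 451) + F = 1001*((244 + 155) + 451) + 275 = 1001*(399 + 451) + 275 = 1001*850 + 275 = 850850 + 275 = 851125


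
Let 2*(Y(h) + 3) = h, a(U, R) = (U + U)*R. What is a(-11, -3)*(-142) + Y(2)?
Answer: -9374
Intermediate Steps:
a(U, R) = 2*R*U (a(U, R) = (2*U)*R = 2*R*U)
Y(h) = -3 + h/2
a(-11, -3)*(-142) + Y(2) = (2*(-3)*(-11))*(-142) + (-3 + (1/2)*2) = 66*(-142) + (-3 + 1) = -9372 - 2 = -9374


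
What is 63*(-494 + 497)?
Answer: 189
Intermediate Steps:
63*(-494 + 497) = 63*3 = 189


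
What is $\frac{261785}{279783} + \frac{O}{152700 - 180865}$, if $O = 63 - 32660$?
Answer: $\frac{16493260976}{7880088195} \approx 2.093$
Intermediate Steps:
$O = -32597$ ($O = 63 - 32660 = -32597$)
$\frac{261785}{279783} + \frac{O}{152700 - 180865} = \frac{261785}{279783} - \frac{32597}{152700 - 180865} = 261785 \cdot \frac{1}{279783} - \frac{32597}{152700 - 180865} = \frac{261785}{279783} - \frac{32597}{-28165} = \frac{261785}{279783} - - \frac{32597}{28165} = \frac{261785}{279783} + \frac{32597}{28165} = \frac{16493260976}{7880088195}$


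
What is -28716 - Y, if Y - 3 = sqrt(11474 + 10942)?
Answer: -28719 - 4*sqrt(1401) ≈ -28869.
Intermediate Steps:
Y = 3 + 4*sqrt(1401) (Y = 3 + sqrt(11474 + 10942) = 3 + sqrt(22416) = 3 + 4*sqrt(1401) ≈ 152.72)
-28716 - Y = -28716 - (3 + 4*sqrt(1401)) = -28716 + (-3 - 4*sqrt(1401)) = -28719 - 4*sqrt(1401)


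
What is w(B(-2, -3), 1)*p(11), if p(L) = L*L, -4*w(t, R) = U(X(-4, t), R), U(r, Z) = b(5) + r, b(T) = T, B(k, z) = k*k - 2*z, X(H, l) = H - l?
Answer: 1089/4 ≈ 272.25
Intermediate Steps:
B(k, z) = k**2 - 2*z
U(r, Z) = 5 + r
w(t, R) = -1/4 + t/4 (w(t, R) = -(5 + (-4 - t))/4 = -(1 - t)/4 = -1/4 + t/4)
p(L) = L**2
w(B(-2, -3), 1)*p(11) = (-1/4 + ((-2)**2 - 2*(-3))/4)*11**2 = (-1/4 + (4 + 6)/4)*121 = (-1/4 + (1/4)*10)*121 = (-1/4 + 5/2)*121 = (9/4)*121 = 1089/4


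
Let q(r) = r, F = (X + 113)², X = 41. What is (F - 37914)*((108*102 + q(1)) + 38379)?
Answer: -701324408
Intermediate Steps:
F = 23716 (F = (41 + 113)² = 154² = 23716)
(F - 37914)*((108*102 + q(1)) + 38379) = (23716 - 37914)*((108*102 + 1) + 38379) = -14198*((11016 + 1) + 38379) = -14198*(11017 + 38379) = -14198*49396 = -701324408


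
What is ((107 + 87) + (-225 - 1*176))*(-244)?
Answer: 50508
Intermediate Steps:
((107 + 87) + (-225 - 1*176))*(-244) = (194 + (-225 - 176))*(-244) = (194 - 401)*(-244) = -207*(-244) = 50508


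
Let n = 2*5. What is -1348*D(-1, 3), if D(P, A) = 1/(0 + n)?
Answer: -674/5 ≈ -134.80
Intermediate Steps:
n = 10
D(P, A) = ⅒ (D(P, A) = 1/(0 + 10) = 1/10 = ⅒)
-1348*D(-1, 3) = -1348*⅒ = -674/5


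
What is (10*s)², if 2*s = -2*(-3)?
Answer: 900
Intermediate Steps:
s = 3 (s = (-2*(-3))/2 = (½)*6 = 3)
(10*s)² = (10*3)² = 30² = 900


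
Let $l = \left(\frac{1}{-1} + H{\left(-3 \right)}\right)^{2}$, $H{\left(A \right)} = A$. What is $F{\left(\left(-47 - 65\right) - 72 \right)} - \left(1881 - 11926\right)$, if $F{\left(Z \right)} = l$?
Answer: $10061$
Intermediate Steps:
$l = 16$ ($l = \left(\frac{1}{-1} - 3\right)^{2} = \left(-1 - 3\right)^{2} = \left(-4\right)^{2} = 16$)
$F{\left(Z \right)} = 16$
$F{\left(\left(-47 - 65\right) - 72 \right)} - \left(1881 - 11926\right) = 16 - \left(1881 - 11926\right) = 16 - -10045 = 16 + 10045 = 10061$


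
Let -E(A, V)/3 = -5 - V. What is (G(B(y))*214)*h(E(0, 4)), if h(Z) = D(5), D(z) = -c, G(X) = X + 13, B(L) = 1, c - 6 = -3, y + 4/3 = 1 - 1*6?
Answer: -8988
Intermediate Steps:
y = -19/3 (y = -4/3 + (1 - 1*6) = -4/3 + (1 - 6) = -4/3 - 5 = -19/3 ≈ -6.3333)
c = 3 (c = 6 - 3 = 3)
G(X) = 13 + X
E(A, V) = 15 + 3*V (E(A, V) = -3*(-5 - V) = 15 + 3*V)
D(z) = -3 (D(z) = -1*3 = -3)
h(Z) = -3
(G(B(y))*214)*h(E(0, 4)) = ((13 + 1)*214)*(-3) = (14*214)*(-3) = 2996*(-3) = -8988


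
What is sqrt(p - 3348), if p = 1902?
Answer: I*sqrt(1446) ≈ 38.026*I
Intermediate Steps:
sqrt(p - 3348) = sqrt(1902 - 3348) = sqrt(-1446) = I*sqrt(1446)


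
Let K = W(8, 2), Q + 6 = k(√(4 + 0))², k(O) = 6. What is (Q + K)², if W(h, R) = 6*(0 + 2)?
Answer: 1764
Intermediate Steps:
W(h, R) = 12 (W(h, R) = 6*2 = 12)
Q = 30 (Q = -6 + 6² = -6 + 36 = 30)
K = 12
(Q + K)² = (30 + 12)² = 42² = 1764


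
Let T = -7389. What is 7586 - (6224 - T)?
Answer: -6027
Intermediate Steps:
7586 - (6224 - T) = 7586 - (6224 - 1*(-7389)) = 7586 - (6224 + 7389) = 7586 - 1*13613 = 7586 - 13613 = -6027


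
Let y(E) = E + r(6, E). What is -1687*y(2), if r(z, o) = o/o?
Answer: -5061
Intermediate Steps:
r(z, o) = 1
y(E) = 1 + E (y(E) = E + 1 = 1 + E)
-1687*y(2) = -1687*(1 + 2) = -1687*3 = -5061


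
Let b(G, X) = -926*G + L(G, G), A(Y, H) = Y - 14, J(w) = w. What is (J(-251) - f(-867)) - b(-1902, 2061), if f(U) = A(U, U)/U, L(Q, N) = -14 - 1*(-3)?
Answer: -1527214445/867 ≈ -1.7615e+6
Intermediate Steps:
A(Y, H) = -14 + Y
L(Q, N) = -11 (L(Q, N) = -14 + 3 = -11)
b(G, X) = -11 - 926*G (b(G, X) = -926*G - 11 = -11 - 926*G)
f(U) = (-14 + U)/U
(J(-251) - f(-867)) - b(-1902, 2061) = (-251 - (-14 - 867)/(-867)) - (-11 - 926*(-1902)) = (-251 - (-1)*(-881)/867) - (-11 + 1761252) = (-251 - 1*881/867) - 1*1761241 = (-251 - 881/867) - 1761241 = -218498/867 - 1761241 = -1527214445/867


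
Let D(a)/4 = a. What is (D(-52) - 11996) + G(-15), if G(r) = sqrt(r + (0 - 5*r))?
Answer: -12204 + 2*sqrt(15) ≈ -12196.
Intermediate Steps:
D(a) = 4*a
G(r) = 2*sqrt(-r) (G(r) = sqrt(r - 5*r) = sqrt(-4*r) = 2*sqrt(-r))
(D(-52) - 11996) + G(-15) = (4*(-52) - 11996) + 2*sqrt(-1*(-15)) = (-208 - 11996) + 2*sqrt(15) = -12204 + 2*sqrt(15)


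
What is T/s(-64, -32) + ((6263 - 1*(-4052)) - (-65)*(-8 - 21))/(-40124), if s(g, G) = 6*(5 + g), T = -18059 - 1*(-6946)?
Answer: 55364224/1775487 ≈ 31.183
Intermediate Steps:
T = -11113 (T = -18059 + 6946 = -11113)
s(g, G) = 30 + 6*g
T/s(-64, -32) + ((6263 - 1*(-4052)) - (-65)*(-8 - 21))/(-40124) = -11113/(30 + 6*(-64)) + ((6263 - 1*(-4052)) - (-65)*(-8 - 21))/(-40124) = -11113/(30 - 384) + ((6263 + 4052) - (-65)*(-29))*(-1/40124) = -11113/(-354) + (10315 - 1*1885)*(-1/40124) = -11113*(-1/354) + (10315 - 1885)*(-1/40124) = 11113/354 + 8430*(-1/40124) = 11113/354 - 4215/20062 = 55364224/1775487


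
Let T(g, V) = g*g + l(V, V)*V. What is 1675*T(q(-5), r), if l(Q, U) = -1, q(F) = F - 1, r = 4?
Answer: 53600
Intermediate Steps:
q(F) = -1 + F
T(g, V) = g² - V (T(g, V) = g*g - V = g² - V)
1675*T(q(-5), r) = 1675*((-1 - 5)² - 1*4) = 1675*((-6)² - 4) = 1675*(36 - 4) = 1675*32 = 53600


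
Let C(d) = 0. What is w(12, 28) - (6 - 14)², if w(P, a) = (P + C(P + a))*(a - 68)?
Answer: -544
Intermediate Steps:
w(P, a) = P*(-68 + a) (w(P, a) = (P + 0)*(a - 68) = P*(-68 + a))
w(12, 28) - (6 - 14)² = 12*(-68 + 28) - (6 - 14)² = 12*(-40) - 1*(-8)² = -480 - 1*64 = -480 - 64 = -544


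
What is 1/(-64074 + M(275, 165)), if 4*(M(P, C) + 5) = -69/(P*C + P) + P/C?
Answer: -547800/35102248157 ≈ -1.5606e-5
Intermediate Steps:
M(P, C) = -5 - 69/(4*(P + C*P)) + P/(4*C) (M(P, C) = -5 + (-69/(P*C + P) + P/C)/4 = -5 + (-69/(C*P + P) + P/C)/4 = -5 + (-69/(P + C*P) + P/C)/4 = -5 + (-69/(4*(P + C*P)) + P/(4*C)) = -5 - 69/(4*(P + C*P)) + P/(4*C))
1/(-64074 + M(275, 165)) = 1/(-64074 + (1/4)*(275**2 - 69*165 + 165*275**2 - 20*165*275 - 20*275*165**2)/(165*275*(1 + 165))) = 1/(-64074 + (1/4)*(1/165)*(1/275)*(75625 - 11385 + 165*75625 - 907500 - 20*275*27225)/166) = 1/(-64074 + (1/4)*(1/165)*(1/275)*(1/166)*(75625 - 11385 + 12478125 - 907500 - 149737500)) = 1/(-64074 + (1/4)*(1/165)*(1/275)*(1/166)*(-138102635)) = 1/(-64074 - 2510957/547800) = 1/(-35102248157/547800) = -547800/35102248157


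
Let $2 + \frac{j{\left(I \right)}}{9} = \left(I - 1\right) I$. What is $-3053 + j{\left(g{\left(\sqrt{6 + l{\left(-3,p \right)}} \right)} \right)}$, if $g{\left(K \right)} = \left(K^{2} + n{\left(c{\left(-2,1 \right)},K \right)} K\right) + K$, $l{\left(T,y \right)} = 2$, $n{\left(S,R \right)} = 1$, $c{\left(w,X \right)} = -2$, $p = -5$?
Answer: $-2279 + 540 \sqrt{2} \approx -1515.3$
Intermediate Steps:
$g{\left(K \right)} = K^{2} + 2 K$ ($g{\left(K \right)} = \left(K^{2} + 1 K\right) + K = \left(K^{2} + K\right) + K = \left(K + K^{2}\right) + K = K^{2} + 2 K$)
$j{\left(I \right)} = -18 + 9 I \left(-1 + I\right)$ ($j{\left(I \right)} = -18 + 9 \left(I - 1\right) I = -18 + 9 \left(-1 + I\right) I = -18 + 9 I \left(-1 + I\right)$)
$-3053 + j{\left(g{\left(\sqrt{6 + l{\left(-3,p \right)}} \right)} \right)} = -3053 - \left(18 - 9 \left(2 + \sqrt{6 + 2}\right)^{2} \left(6 + 2\right) + 9 \sqrt{6 + 2} \left(2 + \sqrt{6 + 2}\right)\right) = -3053 - \left(18 - 9 \cdot 8 \left(2 + \sqrt{8}\right)^{2} + 9 \sqrt{8} \left(2 + \sqrt{8}\right)\right) = -3053 - \left(18 - 9 \cdot 8 \left(2 + 2 \sqrt{2}\right)^{2} + 9 \cdot 2 \sqrt{2} \left(2 + 2 \sqrt{2}\right)\right) = -3053 - \left(18 - 72 \left(2 + 2 \sqrt{2}\right)^{2} + 18 \sqrt{2} \left(2 + 2 \sqrt{2}\right)\right) = -3071 + 72 \left(2 + 2 \sqrt{2}\right)^{2} - 18 \sqrt{2} \left(2 + 2 \sqrt{2}\right)$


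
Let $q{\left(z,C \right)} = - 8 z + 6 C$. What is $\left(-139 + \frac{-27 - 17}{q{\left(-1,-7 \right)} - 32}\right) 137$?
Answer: $- \frac{56855}{3} \approx -18952.0$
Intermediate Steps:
$\left(-139 + \frac{-27 - 17}{q{\left(-1,-7 \right)} - 32}\right) 137 = \left(-139 + \frac{-27 - 17}{\left(\left(-8\right) \left(-1\right) + 6 \left(-7\right)\right) - 32}\right) 137 = \left(-139 - \frac{44}{\left(8 - 42\right) - 32}\right) 137 = \left(-139 - \frac{44}{-34 - 32}\right) 137 = \left(-139 - \frac{44}{-66}\right) 137 = \left(-139 - - \frac{2}{3}\right) 137 = \left(-139 + \frac{2}{3}\right) 137 = \left(- \frac{415}{3}\right) 137 = - \frac{56855}{3}$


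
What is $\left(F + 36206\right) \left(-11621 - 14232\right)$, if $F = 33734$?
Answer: $-1808158820$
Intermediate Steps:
$\left(F + 36206\right) \left(-11621 - 14232\right) = \left(33734 + 36206\right) \left(-11621 - 14232\right) = 69940 \left(-25853\right) = -1808158820$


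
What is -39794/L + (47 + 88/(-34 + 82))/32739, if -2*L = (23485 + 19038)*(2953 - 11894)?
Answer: 95764266707/74683842022062 ≈ 0.0012823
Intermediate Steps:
L = 380198143/2 (L = -(23485 + 19038)*(2953 - 11894)/2 = -42523*(-8941)/2 = -½*(-380198143) = 380198143/2 ≈ 1.9010e+8)
-39794/L + (47 + 88/(-34 + 82))/32739 = -39794/380198143/2 + (47 + 88/(-34 + 82))/32739 = -39794*2/380198143 + (47 + 88/48)*(1/32739) = -79588/380198143 + (47 + 88*(1/48))*(1/32739) = -79588/380198143 + (47 + 11/6)*(1/32739) = -79588/380198143 + (293/6)*(1/32739) = -79588/380198143 + 293/196434 = 95764266707/74683842022062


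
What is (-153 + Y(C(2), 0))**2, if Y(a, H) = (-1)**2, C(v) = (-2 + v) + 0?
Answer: 23104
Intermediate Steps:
C(v) = -2 + v
Y(a, H) = 1
(-153 + Y(C(2), 0))**2 = (-153 + 1)**2 = (-152)**2 = 23104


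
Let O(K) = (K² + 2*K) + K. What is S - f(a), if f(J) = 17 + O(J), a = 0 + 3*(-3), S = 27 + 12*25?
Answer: 256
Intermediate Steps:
O(K) = K² + 3*K
S = 327 (S = 27 + 300 = 327)
a = -9 (a = 0 - 9 = -9)
f(J) = 17 + J*(3 + J)
S - f(a) = 327 - (17 - 9*(3 - 9)) = 327 - (17 - 9*(-6)) = 327 - (17 + 54) = 327 - 1*71 = 327 - 71 = 256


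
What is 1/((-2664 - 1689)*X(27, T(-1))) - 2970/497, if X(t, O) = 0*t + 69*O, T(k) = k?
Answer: -892059793/149277429 ≈ -5.9759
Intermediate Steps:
X(t, O) = 69*O (X(t, O) = 0 + 69*O = 69*O)
1/((-2664 - 1689)*X(27, T(-1))) - 2970/497 = 1/((-2664 - 1689)*((69*(-1)))) - 2970/497 = 1/(-4353*(-69)) - 2970*1/497 = -1/4353*(-1/69) - 2970/497 = 1/300357 - 2970/497 = -892059793/149277429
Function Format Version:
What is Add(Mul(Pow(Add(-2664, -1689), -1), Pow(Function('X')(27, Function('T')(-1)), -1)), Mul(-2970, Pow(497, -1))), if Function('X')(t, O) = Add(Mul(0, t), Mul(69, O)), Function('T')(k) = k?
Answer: Rational(-892059793, 149277429) ≈ -5.9759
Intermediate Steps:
Function('X')(t, O) = Mul(69, O) (Function('X')(t, O) = Add(0, Mul(69, O)) = Mul(69, O))
Add(Mul(Pow(Add(-2664, -1689), -1), Pow(Function('X')(27, Function('T')(-1)), -1)), Mul(-2970, Pow(497, -1))) = Add(Mul(Pow(Add(-2664, -1689), -1), Pow(Mul(69, -1), -1)), Mul(-2970, Pow(497, -1))) = Add(Mul(Pow(-4353, -1), Pow(-69, -1)), Mul(-2970, Rational(1, 497))) = Add(Mul(Rational(-1, 4353), Rational(-1, 69)), Rational(-2970, 497)) = Add(Rational(1, 300357), Rational(-2970, 497)) = Rational(-892059793, 149277429)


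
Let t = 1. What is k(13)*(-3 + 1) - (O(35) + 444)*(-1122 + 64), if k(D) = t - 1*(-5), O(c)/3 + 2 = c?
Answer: 574482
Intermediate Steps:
O(c) = -6 + 3*c
k(D) = 6 (k(D) = 1 - 1*(-5) = 1 + 5 = 6)
k(13)*(-3 + 1) - (O(35) + 444)*(-1122 + 64) = 6*(-3 + 1) - ((-6 + 3*35) + 444)*(-1122 + 64) = 6*(-2) - ((-6 + 105) + 444)*(-1058) = -12 - (99 + 444)*(-1058) = -12 - 543*(-1058) = -12 - 1*(-574494) = -12 + 574494 = 574482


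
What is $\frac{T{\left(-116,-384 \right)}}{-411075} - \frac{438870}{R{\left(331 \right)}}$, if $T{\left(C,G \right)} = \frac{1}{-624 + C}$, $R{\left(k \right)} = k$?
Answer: $- \frac{133502279084669}{100688710500} \approx -1325.9$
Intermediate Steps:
$\frac{T{\left(-116,-384 \right)}}{-411075} - \frac{438870}{R{\left(331 \right)}} = \frac{1}{\left(-624 - 116\right) \left(-411075\right)} - \frac{438870}{331} = \frac{1}{-740} \left(- \frac{1}{411075}\right) - \frac{438870}{331} = \left(- \frac{1}{740}\right) \left(- \frac{1}{411075}\right) - \frac{438870}{331} = \frac{1}{304195500} - \frac{438870}{331} = - \frac{133502279084669}{100688710500}$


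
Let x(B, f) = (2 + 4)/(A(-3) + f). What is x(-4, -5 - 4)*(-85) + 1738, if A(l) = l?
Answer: 3561/2 ≈ 1780.5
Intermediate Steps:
x(B, f) = 6/(-3 + f) (x(B, f) = (2 + 4)/(-3 + f) = 6/(-3 + f))
x(-4, -5 - 4)*(-85) + 1738 = (6/(-3 + (-5 - 4)))*(-85) + 1738 = (6/(-3 - 9))*(-85) + 1738 = (6/(-12))*(-85) + 1738 = (6*(-1/12))*(-85) + 1738 = -½*(-85) + 1738 = 85/2 + 1738 = 3561/2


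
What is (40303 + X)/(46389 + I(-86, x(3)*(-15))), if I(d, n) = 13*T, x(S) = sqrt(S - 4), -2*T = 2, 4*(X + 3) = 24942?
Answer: 8461/8432 ≈ 1.0034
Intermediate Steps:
X = 12465/2 (X = -3 + (1/4)*24942 = -3 + 12471/2 = 12465/2 ≈ 6232.5)
T = -1 (T = -1/2*2 = -1)
x(S) = sqrt(-4 + S)
I(d, n) = -13 (I(d, n) = 13*(-1) = -13)
(40303 + X)/(46389 + I(-86, x(3)*(-15))) = (40303 + 12465/2)/(46389 - 13) = (93071/2)/46376 = (93071/2)*(1/46376) = 8461/8432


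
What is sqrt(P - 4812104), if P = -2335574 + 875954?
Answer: 2*I*sqrt(1567931) ≈ 2504.3*I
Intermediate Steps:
P = -1459620
sqrt(P - 4812104) = sqrt(-1459620 - 4812104) = sqrt(-6271724) = 2*I*sqrt(1567931)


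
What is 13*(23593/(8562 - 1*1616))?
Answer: 306709/6946 ≈ 44.156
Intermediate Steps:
13*(23593/(8562 - 1*1616)) = 13*(23593/(8562 - 1616)) = 13*(23593/6946) = 306709/6946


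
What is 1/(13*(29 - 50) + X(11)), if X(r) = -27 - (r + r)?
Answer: -1/322 ≈ -0.0031056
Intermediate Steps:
X(r) = -27 - 2*r
1/(13*(29 - 50) + X(11)) = 1/(13*(29 - 50) + (-27 - 2*11)) = 1/(13*(-21) + (-27 - 22)) = 1/(-273 - 49) = 1/(-322) = -1/322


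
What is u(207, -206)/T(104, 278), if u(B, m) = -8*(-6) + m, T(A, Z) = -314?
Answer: 79/157 ≈ 0.50318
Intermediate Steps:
u(B, m) = 48 + m
u(207, -206)/T(104, 278) = (48 - 206)/(-314) = -158*(-1/314) = 79/157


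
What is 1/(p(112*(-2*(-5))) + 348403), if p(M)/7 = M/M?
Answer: 1/348410 ≈ 2.8702e-6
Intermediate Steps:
p(M) = 7 (p(M) = 7*(M/M) = 7*1 = 7)
1/(p(112*(-2*(-5))) + 348403) = 1/(7 + 348403) = 1/348410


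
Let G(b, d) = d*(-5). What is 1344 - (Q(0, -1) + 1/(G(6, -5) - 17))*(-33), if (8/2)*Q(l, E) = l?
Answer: 10785/8 ≈ 1348.1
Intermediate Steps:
Q(l, E) = l/4
G(b, d) = -5*d
1344 - (Q(0, -1) + 1/(G(6, -5) - 17))*(-33) = 1344 - ((1/4)*0 + 1/(-5*(-5) - 17))*(-33) = 1344 - (0 + 1/(25 - 17))*(-33) = 1344 - (0 + 1/8)*(-33) = 1344 - (-33)/8 = 1344 - 1*(-33/8) = 1344 + 33/8 = 10785/8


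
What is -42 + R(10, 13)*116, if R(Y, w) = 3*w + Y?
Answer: 5642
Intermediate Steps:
R(Y, w) = Y + 3*w
-42 + R(10, 13)*116 = -42 + (10 + 3*13)*116 = -42 + (10 + 39)*116 = -42 + 49*116 = -42 + 5684 = 5642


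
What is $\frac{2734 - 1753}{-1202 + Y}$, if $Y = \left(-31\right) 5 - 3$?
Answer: $- \frac{981}{1360} \approx -0.72132$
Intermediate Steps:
$Y = -158$ ($Y = -155 - 3 = -158$)
$\frac{2734 - 1753}{-1202 + Y} = \frac{2734 - 1753}{-1202 - 158} = \frac{981}{-1360} = 981 \left(- \frac{1}{1360}\right) = - \frac{981}{1360}$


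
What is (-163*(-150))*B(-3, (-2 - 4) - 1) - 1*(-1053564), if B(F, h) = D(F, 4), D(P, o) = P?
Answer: 980214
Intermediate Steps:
B(F, h) = F
(-163*(-150))*B(-3, (-2 - 4) - 1) - 1*(-1053564) = -163*(-150)*(-3) - 1*(-1053564) = 24450*(-3) + 1053564 = -73350 + 1053564 = 980214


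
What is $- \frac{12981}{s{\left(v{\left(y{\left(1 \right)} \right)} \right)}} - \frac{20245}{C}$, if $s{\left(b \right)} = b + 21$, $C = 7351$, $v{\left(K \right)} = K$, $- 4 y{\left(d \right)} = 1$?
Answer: $- \frac{383373659}{610133} \approx -628.34$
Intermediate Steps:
$y{\left(d \right)} = - \frac{1}{4}$ ($y{\left(d \right)} = \left(- \frac{1}{4}\right) 1 = - \frac{1}{4}$)
$s{\left(b \right)} = 21 + b$
$- \frac{12981}{s{\left(v{\left(y{\left(1 \right)} \right)} \right)}} - \frac{20245}{C} = - \frac{12981}{21 - \frac{1}{4}} - \frac{20245}{7351} = - \frac{12981}{\frac{83}{4}} - \frac{20245}{7351} = \left(-12981\right) \frac{4}{83} - \frac{20245}{7351} = - \frac{51924}{83} - \frac{20245}{7351} = - \frac{383373659}{610133}$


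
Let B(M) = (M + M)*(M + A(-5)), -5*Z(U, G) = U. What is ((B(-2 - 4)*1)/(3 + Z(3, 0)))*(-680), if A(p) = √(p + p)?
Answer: -20400 + 3400*I*√10 ≈ -20400.0 + 10752.0*I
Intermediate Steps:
A(p) = √2*√p (A(p) = √(2*p) = √2*√p)
Z(U, G) = -U/5
B(M) = 2*M*(M + I*√10) (B(M) = (M + M)*(M + √2*√(-5)) = (2*M)*(M + √2*(I*√5)) = (2*M)*(M + I*√10) = 2*M*(M + I*√10))
((B(-2 - 4)*1)/(3 + Z(3, 0)))*(-680) = (((2*(-2 - 4)*((-2 - 4) + I*√10))*1)/(3 - ⅕*3))*(-680) = (((2*(-6)*(-6 + I*√10))*1)/(3 - ⅗))*(-680) = (((72 - 12*I*√10)*1)/(12/5))*(-680) = ((72 - 12*I*√10)*(5/12))*(-680) = (30 - 5*I*√10)*(-680) = -20400 + 3400*I*√10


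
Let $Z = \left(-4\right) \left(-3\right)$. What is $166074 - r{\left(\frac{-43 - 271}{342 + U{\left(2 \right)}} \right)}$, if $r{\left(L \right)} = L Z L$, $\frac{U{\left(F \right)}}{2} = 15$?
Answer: $\frac{478766693}{2883} \approx 1.6607 \cdot 10^{5}$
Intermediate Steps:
$U{\left(F \right)} = 30$ ($U{\left(F \right)} = 2 \cdot 15 = 30$)
$Z = 12$
$r{\left(L \right)} = 12 L^{2}$ ($r{\left(L \right)} = L 12 L = 12 L L = 12 L^{2}$)
$166074 - r{\left(\frac{-43 - 271}{342 + U{\left(2 \right)}} \right)} = 166074 - 12 \left(\frac{-43 - 271}{342 + 30}\right)^{2} = 166074 - 12 \left(- \frac{314}{372}\right)^{2} = 166074 - 12 \left(\left(-314\right) \frac{1}{372}\right)^{2} = 166074 - 12 \left(- \frac{157}{186}\right)^{2} = 166074 - 12 \cdot \frac{24649}{34596} = 166074 - \frac{24649}{2883} = \frac{478766693}{2883}$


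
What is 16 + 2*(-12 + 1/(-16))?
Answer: -65/8 ≈ -8.1250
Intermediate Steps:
16 + 2*(-12 + 1/(-16)) = 16 + 2*(-12 - 1/16) = 16 + 2*(-193/16) = 16 - 193/8 = -65/8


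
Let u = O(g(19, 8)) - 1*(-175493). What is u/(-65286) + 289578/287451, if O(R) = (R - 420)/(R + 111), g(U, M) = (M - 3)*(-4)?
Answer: -106297636435/63250143138 ≈ -1.6806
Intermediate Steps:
g(U, M) = 12 - 4*M (g(U, M) = (-3 + M)*(-4) = 12 - 4*M)
O(R) = (-420 + R)/(111 + R)
u = 15969423/91 (u = (-420 + (12 - 4*8))/(111 + (12 - 4*8)) - 1*(-175493) = (-420 + (12 - 32))/(111 + (12 - 32)) + 175493 = (-420 - 20)/(111 - 20) + 175493 = -440/91 + 175493 = 15969423/91 ≈ 1.7549e+5)
u/(-65286) + 289578/287451 = (15969423/91)/(-65286) + 289578/287451 = (15969423/91)*(-1/65286) + 289578*(1/287451) = -5323141/1980342 + 96526/95817 = -106297636435/63250143138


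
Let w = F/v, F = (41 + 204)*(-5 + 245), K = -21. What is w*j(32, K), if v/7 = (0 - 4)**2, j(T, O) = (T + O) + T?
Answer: 22575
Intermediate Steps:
j(T, O) = O + 2*T (j(T, O) = (O + T) + T = O + 2*T)
F = 58800 (F = 245*240 = 58800)
v = 112 (v = 7*(0 - 4)**2 = 7*(-4)**2 = 7*16 = 112)
w = 525 (w = 58800/112 = 58800*(1/112) = 525)
w*j(32, K) = 525*(-21 + 2*32) = 525*(-21 + 64) = 525*43 = 22575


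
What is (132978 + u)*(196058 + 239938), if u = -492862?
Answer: -156907984464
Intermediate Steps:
(132978 + u)*(196058 + 239938) = (132978 - 492862)*(196058 + 239938) = -359884*435996 = -156907984464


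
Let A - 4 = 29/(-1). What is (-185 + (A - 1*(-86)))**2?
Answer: 15376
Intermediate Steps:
A = -25 (A = 4 + 29/(-1) = 4 + 29*(-1) = 4 - 29 = -25)
(-185 + (A - 1*(-86)))**2 = (-185 + (-25 - 1*(-86)))**2 = (-185 + (-25 + 86))**2 = (-185 + 61)**2 = (-124)**2 = 15376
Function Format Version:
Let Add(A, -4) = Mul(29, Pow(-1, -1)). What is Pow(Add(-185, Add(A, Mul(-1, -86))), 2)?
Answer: 15376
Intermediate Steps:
A = -25 (A = Add(4, Mul(29, Pow(-1, -1))) = Add(4, Mul(29, -1)) = Add(4, -29) = -25)
Pow(Add(-185, Add(A, Mul(-1, -86))), 2) = Pow(Add(-185, Add(-25, Mul(-1, -86))), 2) = Pow(Add(-185, Add(-25, 86)), 2) = Pow(Add(-185, 61), 2) = Pow(-124, 2) = 15376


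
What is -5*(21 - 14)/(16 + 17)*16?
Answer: -560/33 ≈ -16.970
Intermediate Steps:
-5*(21 - 14)/(16 + 17)*16 = -35/33*16 = -560/33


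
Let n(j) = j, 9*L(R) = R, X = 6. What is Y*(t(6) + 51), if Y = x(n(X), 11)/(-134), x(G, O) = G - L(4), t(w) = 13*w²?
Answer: -4325/201 ≈ -21.517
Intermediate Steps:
L(R) = R/9
x(G, O) = -4/9 + G (x(G, O) = G - 4/9 = -4/9 + G)
Y = -25/603 (Y = (-4/9 + 6)/(-134) = (50/9)*(-1/134) = -25/603 ≈ -0.041459)
Y*(t(6) + 51) = -25*(13*6² + 51)/603 = -25*(13*36 + 51)/603 = -25*(468 + 51)/603 = -25/603*519 = -4325/201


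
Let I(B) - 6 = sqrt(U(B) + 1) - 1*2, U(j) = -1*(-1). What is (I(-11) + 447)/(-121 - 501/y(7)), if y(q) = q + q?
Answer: -6314/2195 - 14*sqrt(2)/2195 ≈ -2.8856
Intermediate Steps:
U(j) = 1
y(q) = 2*q
I(B) = 4 + sqrt(2) (I(B) = 6 + (sqrt(1 + 1) - 1*2) = 6 + (sqrt(2) - 2) = 6 + (-2 + sqrt(2)) = 4 + sqrt(2))
(I(-11) + 447)/(-121 - 501/y(7)) = ((4 + sqrt(2)) + 447)/(-121 - 501/(2*7)) = (451 + sqrt(2))/(-121 - 501/14) = (451 + sqrt(2))/(-2195/14) = (451 + sqrt(2))*(-14/2195) = -6314/2195 - 14*sqrt(2)/2195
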